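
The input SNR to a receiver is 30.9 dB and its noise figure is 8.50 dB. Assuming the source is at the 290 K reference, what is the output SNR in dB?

22.40 dB

By definition F = SNR_in/SNR_out, so in dB: SNR_out = SNR_in − NF
SNR_out = 30.9 − 8.50 = 22.40 dB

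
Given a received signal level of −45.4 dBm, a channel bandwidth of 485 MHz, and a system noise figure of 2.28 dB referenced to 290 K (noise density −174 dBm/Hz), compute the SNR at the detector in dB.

Noise floor: N = −174 + 10 log₁₀(B) + NF
10 log₁₀(4.85×10⁸) = 86.86 dB
N = −174 + 86.86 + 2.28 = −84.86 dBm
SNR = P_sig − N = −45.4 − (−84.86) = 39.46 dB → 39.5 dB

39.5 dB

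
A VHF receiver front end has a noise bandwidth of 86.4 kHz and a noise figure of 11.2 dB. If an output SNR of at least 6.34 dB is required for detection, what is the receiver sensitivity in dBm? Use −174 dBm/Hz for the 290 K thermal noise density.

Sensitivity = −174 + 10 log₁₀(B) + NF + SNR_min
= −174 + 49.37 + 11.2 + 6.34
= −107.09 dBm → −107.1 dBm

−107.1 dBm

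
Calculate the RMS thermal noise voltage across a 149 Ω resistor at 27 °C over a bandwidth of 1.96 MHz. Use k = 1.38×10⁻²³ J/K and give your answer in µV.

T = 27 °C + 273.15 = 300.15 K
V_n = √(4kTRB)
4kTRB = 4 × 1.38×10⁻²³ × 300.15 × 1.49×10² × 1.96×10⁶ = 4.84×10⁻¹² V²
V_n = √(4.84×10⁻¹²) = 2.20×10⁻⁶ V = 2.20 µV

2.20 µV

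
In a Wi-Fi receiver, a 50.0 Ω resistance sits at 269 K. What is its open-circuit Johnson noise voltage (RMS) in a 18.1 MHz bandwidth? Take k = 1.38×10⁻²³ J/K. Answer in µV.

V_n = √(4kTRB)
4kTRB = 4 × 1.38×10⁻²³ × 269 × 5.00×10¹ × 1.81×10⁷ = 1.34×10⁻¹¹ V²
V_n = √(1.34×10⁻¹¹) = 3.67×10⁻⁶ V = 3.67 µV

3.67 µV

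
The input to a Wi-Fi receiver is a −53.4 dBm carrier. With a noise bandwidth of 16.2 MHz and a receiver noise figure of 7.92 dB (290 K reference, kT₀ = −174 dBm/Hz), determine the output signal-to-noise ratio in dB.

Noise floor: N = −174 + 10 log₁₀(B) + NF
10 log₁₀(1.62×10⁷) = 72.1 dB
N = −174 + 72.1 + 7.92 = −93.98 dBm
SNR = P_sig − N = −53.4 − (−93.98) = 40.58 dB → 40.6 dB

40.6 dB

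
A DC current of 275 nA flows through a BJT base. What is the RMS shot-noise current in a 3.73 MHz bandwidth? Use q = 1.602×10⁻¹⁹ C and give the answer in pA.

573 pA

I_n = √(2qI·B)
2qI·B = 2 × 1.602×10⁻¹⁹ × 2.75×10⁻⁷ × 3.73×10⁶ = 3.29×10⁻¹⁹ A²
I_n = √(3.29×10⁻¹⁹) = 5.73×10⁻¹⁰ A = 573 pA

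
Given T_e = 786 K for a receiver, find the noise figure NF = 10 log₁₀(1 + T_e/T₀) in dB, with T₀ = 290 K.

F = 1 + T_e/T₀ = 1 + 786/290 = 3.71034
NF = 10 log₁₀(3.71034) = 5.69 dB

5.69 dB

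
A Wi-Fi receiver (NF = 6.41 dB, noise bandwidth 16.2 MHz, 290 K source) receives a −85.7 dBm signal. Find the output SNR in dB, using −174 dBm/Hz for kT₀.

Noise floor: N = −174 + 10 log₁₀(B) + NF
10 log₁₀(1.62×10⁷) = 72.1 dB
N = −174 + 72.1 + 6.41 = −95.49 dBm
SNR = P_sig − N = −85.7 − (−95.49) = 9.79 dB → 9.8 dB

9.8 dB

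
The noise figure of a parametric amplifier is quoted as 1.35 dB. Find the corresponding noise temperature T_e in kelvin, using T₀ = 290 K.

F = 10^(1.35/10) = 1.36458
T_e = (F − 1)·T₀ = (1.36458 − 1) × 290 = 106 K

106 K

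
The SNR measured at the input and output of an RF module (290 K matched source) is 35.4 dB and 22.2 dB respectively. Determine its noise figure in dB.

13.2 dB

NF (dB) = SNR_in(dB) − SNR_out(dB) when the source is at T₀
NF = 35.4 − 22.2 = 13.2 dB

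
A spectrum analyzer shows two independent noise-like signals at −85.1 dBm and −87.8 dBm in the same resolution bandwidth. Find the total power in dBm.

−83.2 dBm

Convert to linear, add, convert back:
P₁ = 3.09×10⁻¹² W, P₂ = 1.66×10⁻¹² W
P_tot = 4.75×10⁻¹² W → 10 log₁₀(P_tot / 10⁻³) = −83.2 dBm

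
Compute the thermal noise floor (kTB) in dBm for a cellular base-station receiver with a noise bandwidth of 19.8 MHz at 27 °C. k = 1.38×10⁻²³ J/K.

T = 27 °C + 273.15 = 300.15 K
P_n = kTB = 1.38×10⁻²³ × 300.15 × 1.98×10⁷ = 8.20×10⁻¹⁴ W
In dBm: 10 log₁₀(8.20×10⁻¹⁴ / 10⁻³) = −100.9 dBm

−100.9 dBm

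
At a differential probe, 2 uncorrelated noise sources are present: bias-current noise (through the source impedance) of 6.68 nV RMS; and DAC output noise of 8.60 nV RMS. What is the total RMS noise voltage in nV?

10.9 nV

Uncorrelated sources add in power (mean-square): V_tot = √(ΣV_i²)
V_tot = √[(6.68×10⁻⁹)² + (8.60×10⁻⁹)²] = 1.09×10⁻⁸ V = 10.9 nV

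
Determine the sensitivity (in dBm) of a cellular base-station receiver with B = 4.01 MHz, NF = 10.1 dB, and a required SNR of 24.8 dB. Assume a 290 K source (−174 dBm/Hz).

−73.1 dBm

Sensitivity = −174 + 10 log₁₀(B) + NF + SNR_min
= −174 + 66.03 + 10.1 + 24.8
= −73.07 dBm → −73.1 dBm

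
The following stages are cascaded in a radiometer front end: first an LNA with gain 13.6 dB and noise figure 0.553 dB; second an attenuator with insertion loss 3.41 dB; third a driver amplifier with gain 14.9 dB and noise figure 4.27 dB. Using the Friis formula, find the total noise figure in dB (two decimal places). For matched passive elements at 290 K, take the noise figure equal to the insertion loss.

Convert to linear (a loss of L dB is a gain of −L dB): F_i = 10^(NF_i/10), G_i = 10^(G_i,dB/10)
  Stage 1: F_1 = 10^(0.553/10) = 1.136, G_1 = 10^(13.6/10) = 22.91
  Stage 2: F_2 = 10^(3.41/10) = 2.193, G_2 = 10^(−3.41/10) = 0.4560
  Stage 3: F_3 = 10^(4.27/10) = 2.673, G_3 = 10^(14.9/10) = 30.90
Friis cascade:
  F = 1.136 + (2.193 − 1)/22.91 + (2.673 − 1)/10.45 = 1.348
NF = 10 log₁₀(1.348) = 1.30 dB

1.30 dB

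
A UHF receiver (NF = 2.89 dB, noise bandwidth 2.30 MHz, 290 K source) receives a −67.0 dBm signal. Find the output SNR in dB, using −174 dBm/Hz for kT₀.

Noise floor: N = −174 + 10 log₁₀(B) + NF
10 log₁₀(2.30×10⁶) = 63.62 dB
N = −174 + 63.62 + 2.89 = −107.49 dBm
SNR = P_sig − N = −67.0 − (−107.49) = 40.49 dB → 40.5 dB

40.5 dB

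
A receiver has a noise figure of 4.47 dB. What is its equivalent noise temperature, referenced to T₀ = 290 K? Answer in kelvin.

F = 10^(4.47/10) = 2.79898
T_e = (F − 1)·T₀ = (2.79898 − 1) × 290 = 522 K

522 K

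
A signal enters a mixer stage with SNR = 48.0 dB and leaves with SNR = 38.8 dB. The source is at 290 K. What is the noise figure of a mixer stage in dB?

9.2 dB

NF (dB) = SNR_in(dB) − SNR_out(dB) when the source is at T₀
NF = 48.0 − 38.8 = 9.2 dB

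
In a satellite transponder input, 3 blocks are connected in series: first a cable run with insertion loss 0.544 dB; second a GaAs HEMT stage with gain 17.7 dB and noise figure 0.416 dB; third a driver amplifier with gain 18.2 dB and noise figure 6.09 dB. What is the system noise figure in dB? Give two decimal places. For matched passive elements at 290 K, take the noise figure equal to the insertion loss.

Convert to linear (a loss of L dB is a gain of −L dB): F_i = 10^(NF_i/10), G_i = 10^(G_i,dB/10)
  Stage 1: F_1 = 10^(0.544/10) = 1.133, G_1 = 10^(−0.544/10) = 0.8823
  Stage 2: F_2 = 10^(0.416/10) = 1.101, G_2 = 10^(17.7/10) = 58.88
  Stage 3: F_3 = 10^(6.09/10) = 4.064, G_3 = 10^(18.2/10) = 66.07
Friis cascade:
  F = 1.133 + (1.101 − 1)/0.8823 + (4.064 − 1)/51.95 = 1.306
NF = 10 log₁₀(1.306) = 1.16 dB

1.16 dB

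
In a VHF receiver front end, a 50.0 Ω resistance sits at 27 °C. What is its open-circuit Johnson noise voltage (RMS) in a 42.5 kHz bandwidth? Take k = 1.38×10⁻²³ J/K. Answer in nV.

188 nV

T = 27 °C + 273.15 = 300.15 K
V_n = √(4kTRB)
4kTRB = 4 × 1.38×10⁻²³ × 300.15 × 5.00×10¹ × 4.25×10⁴ = 3.52×10⁻¹⁴ V²
V_n = √(3.52×10⁻¹⁴) = 1.88×10⁻⁷ V = 188 nV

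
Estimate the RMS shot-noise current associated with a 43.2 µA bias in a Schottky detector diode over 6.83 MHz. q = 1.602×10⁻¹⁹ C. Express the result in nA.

I_n = √(2qI·B)
2qI·B = 2 × 1.602×10⁻¹⁹ × 4.32×10⁻⁵ × 6.83×10⁶ = 9.45×10⁻¹⁷ A²
I_n = √(9.45×10⁻¹⁷) = 9.72×10⁻⁹ A = 9.72 nA

9.72 nA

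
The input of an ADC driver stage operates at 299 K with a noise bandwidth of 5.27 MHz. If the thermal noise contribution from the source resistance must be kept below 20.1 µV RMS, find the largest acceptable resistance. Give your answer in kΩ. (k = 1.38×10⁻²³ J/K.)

4.64 kΩ

Johnson–Nyquist: V_n = √(4kTRB) ⇒ R = V_n² / (4kTB)
4kTB = 4 × 1.38×10⁻²³ × 299 × 5.27×10⁶ = 8.70×10⁻¹⁴
R = (2.01×10⁻⁵)² / 8.70×10⁻¹⁴ = 4.64×10³ Ω = 4.64 kΩ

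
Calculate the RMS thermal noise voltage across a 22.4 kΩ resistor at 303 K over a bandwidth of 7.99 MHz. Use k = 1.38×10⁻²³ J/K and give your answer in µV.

54.7 µV

V_n = √(4kTRB)
4kTRB = 4 × 1.38×10⁻²³ × 303 × 2.24×10⁴ × 7.99×10⁶ = 2.99×10⁻⁹ V²
V_n = √(2.99×10⁻⁹) = 5.47×10⁻⁵ V = 54.7 µV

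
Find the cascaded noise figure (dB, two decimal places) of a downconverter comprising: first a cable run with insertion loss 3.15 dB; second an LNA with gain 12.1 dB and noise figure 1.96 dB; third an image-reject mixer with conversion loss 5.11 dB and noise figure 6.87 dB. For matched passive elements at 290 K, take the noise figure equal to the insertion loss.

Convert to linear (a loss of L dB is a gain of −L dB): F_i = 10^(NF_i/10), G_i = 10^(G_i,dB/10)
  Stage 1: F_1 = 10^(3.15/10) = 2.065, G_1 = 10^(−3.15/10) = 0.4842
  Stage 2: F_2 = 10^(1.96/10) = 1.570, G_2 = 10^(12.1/10) = 16.22
  Stage 3: F_3 = 10^(6.87/10) = 4.864, G_3 = 10^(−5.11/10) = 0.3083
Friis cascade:
  F = 2.065 + (1.570 − 1)/0.4842 + (4.864 − 1)/7.852 = 3.735
NF = 10 log₁₀(3.735) = 5.72 dB

5.72 dB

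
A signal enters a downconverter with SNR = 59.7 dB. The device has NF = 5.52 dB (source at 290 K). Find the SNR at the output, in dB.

54.18 dB

By definition F = SNR_in/SNR_out, so in dB: SNR_out = SNR_in − NF
SNR_out = 59.7 − 5.52 = 54.18 dB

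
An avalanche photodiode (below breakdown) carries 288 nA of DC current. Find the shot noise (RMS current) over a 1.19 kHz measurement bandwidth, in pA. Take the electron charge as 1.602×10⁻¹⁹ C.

10.5 pA

I_n = √(2qI·B)
2qI·B = 2 × 1.602×10⁻¹⁹ × 2.88×10⁻⁷ × 1.19×10³ = 1.10×10⁻²² A²
I_n = √(1.10×10⁻²²) = 1.05×10⁻¹¹ A = 10.5 pA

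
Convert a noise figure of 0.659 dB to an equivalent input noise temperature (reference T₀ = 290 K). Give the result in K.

F = 10^(0.659/10) = 1.16386
T_e = (F − 1)·T₀ = (1.16386 − 1) × 290 = 47.5 K

47.5 K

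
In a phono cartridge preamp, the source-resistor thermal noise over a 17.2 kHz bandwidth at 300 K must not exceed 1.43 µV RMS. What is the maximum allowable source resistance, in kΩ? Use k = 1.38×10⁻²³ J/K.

7.18 kΩ

Johnson–Nyquist: V_n = √(4kTRB) ⇒ R = V_n² / (4kTB)
4kTB = 4 × 1.38×10⁻²³ × 300 × 1.72×10⁴ = 2.85×10⁻¹⁶
R = (1.43×10⁻⁶)² / 2.85×10⁻¹⁶ = 7.18×10³ Ω = 7.18 kΩ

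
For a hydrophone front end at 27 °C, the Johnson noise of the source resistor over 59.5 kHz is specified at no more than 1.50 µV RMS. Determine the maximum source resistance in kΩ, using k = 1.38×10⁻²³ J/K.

2.28 kΩ

T = 27 °C + 273.15 = 300.15 K
Johnson–Nyquist: V_n = √(4kTRB) ⇒ R = V_n² / (4kTB)
4kTB = 4 × 1.38×10⁻²³ × 300.15 × 5.95×10⁴ = 9.86×10⁻¹⁶
R = (1.50×10⁻⁶)² / 9.86×10⁻¹⁶ = 2.28×10³ Ω = 2.28 kΩ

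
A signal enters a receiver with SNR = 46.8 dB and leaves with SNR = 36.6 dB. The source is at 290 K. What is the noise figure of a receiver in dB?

NF (dB) = SNR_in(dB) − SNR_out(dB) when the source is at T₀
NF = 46.8 − 36.6 = 10.2 dB

10.2 dB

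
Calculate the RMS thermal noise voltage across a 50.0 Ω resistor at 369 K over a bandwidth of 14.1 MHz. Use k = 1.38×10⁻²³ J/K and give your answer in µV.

3.79 µV

V_n = √(4kTRB)
4kTRB = 4 × 1.38×10⁻²³ × 369 × 5.00×10¹ × 1.41×10⁷ = 1.44×10⁻¹¹ V²
V_n = √(1.44×10⁻¹¹) = 3.79×10⁻⁶ V = 3.79 µV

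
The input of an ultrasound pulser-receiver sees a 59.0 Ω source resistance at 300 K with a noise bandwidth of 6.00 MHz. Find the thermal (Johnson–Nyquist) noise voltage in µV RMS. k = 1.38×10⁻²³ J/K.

V_n = √(4kTRB)
4kTRB = 4 × 1.38×10⁻²³ × 300 × 5.90×10¹ × 6.00×10⁶ = 5.86×10⁻¹² V²
V_n = √(5.86×10⁻¹²) = 2.42×10⁻⁶ V = 2.42 µV

2.42 µV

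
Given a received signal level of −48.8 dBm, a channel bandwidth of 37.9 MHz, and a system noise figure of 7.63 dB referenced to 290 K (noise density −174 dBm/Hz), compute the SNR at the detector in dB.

41.8 dB

Noise floor: N = −174 + 10 log₁₀(B) + NF
10 log₁₀(3.79×10⁷) = 75.79 dB
N = −174 + 75.79 + 7.63 = −90.58 dBm
SNR = P_sig − N = −48.8 − (−90.58) = 41.78 dB → 41.8 dB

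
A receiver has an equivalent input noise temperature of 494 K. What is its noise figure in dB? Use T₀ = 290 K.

4.32 dB

F = 1 + T_e/T₀ = 1 + 494/290 = 2.70345
NF = 10 log₁₀(2.70345) = 4.32 dB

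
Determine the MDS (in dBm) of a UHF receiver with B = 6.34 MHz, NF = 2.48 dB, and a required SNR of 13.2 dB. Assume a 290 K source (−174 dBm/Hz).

−90.3 dBm

Sensitivity = −174 + 10 log₁₀(B) + NF + SNR_min
= −174 + 68.02 + 2.48 + 13.2
= −90.30 dBm → −90.3 dBm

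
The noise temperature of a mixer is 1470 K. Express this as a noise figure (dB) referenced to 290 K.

7.83 dB

F = 1 + T_e/T₀ = 1 + 1470/290 = 6.06897
NF = 10 log₁₀(6.06897) = 7.83 dB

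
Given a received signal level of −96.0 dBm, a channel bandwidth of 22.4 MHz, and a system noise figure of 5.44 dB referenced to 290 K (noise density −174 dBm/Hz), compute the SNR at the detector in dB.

−0.9 dB

Noise floor: N = −174 + 10 log₁₀(B) + NF
10 log₁₀(2.24×10⁷) = 73.5 dB
N = −174 + 73.5 + 5.44 = −95.06 dBm
SNR = P_sig − N = −96.0 − (−95.06) = −0.94 dB → −0.9 dB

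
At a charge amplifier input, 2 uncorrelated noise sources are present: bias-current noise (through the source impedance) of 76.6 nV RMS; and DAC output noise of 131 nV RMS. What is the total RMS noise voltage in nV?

152 nV

Uncorrelated sources add in power (mean-square): V_tot = √(ΣV_i²)
V_tot = √[(7.66×10⁻⁸)² + (1.31×10⁻⁷)²] = 1.52×10⁻⁷ V = 152 nV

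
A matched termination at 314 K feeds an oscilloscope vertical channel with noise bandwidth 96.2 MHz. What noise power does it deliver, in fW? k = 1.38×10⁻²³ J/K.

417 fW

P_n = kTB = 1.38×10⁻²³ × 314 × 9.62×10⁷ = 4.17×10⁻¹³ W = 417 fW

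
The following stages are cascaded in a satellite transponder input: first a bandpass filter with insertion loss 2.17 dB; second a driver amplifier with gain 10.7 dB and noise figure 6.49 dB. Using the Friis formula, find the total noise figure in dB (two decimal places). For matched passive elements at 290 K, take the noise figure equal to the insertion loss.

8.66 dB

Convert to linear (a loss of L dB is a gain of −L dB): F_i = 10^(NF_i/10), G_i = 10^(G_i,dB/10)
  Stage 1: F_1 = 10^(2.17/10) = 1.648, G_1 = 10^(−2.17/10) = 0.6067
  Stage 2: F_2 = 10^(6.49/10) = 4.457, G_2 = 10^(10.7/10) = 11.75
Friis cascade:
  F = 1.648 + (4.457 − 1)/0.6067 = 7.345
NF = 10 log₁₀(7.345) = 8.66 dB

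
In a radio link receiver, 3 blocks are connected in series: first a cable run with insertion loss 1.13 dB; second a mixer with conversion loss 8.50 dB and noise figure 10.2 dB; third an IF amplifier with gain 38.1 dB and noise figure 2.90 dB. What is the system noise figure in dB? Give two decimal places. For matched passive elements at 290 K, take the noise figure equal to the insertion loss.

Convert to linear (a loss of L dB is a gain of −L dB): F_i = 10^(NF_i/10), G_i = 10^(G_i,dB/10)
  Stage 1: F_1 = 10^(1.13/10) = 1.297, G_1 = 10^(−1.13/10) = 0.7709
  Stage 2: F_2 = 10^(10.2/10) = 10.47, G_2 = 10^(−8.50/10) = 0.1413
  Stage 3: F_3 = 10^(2.90/10) = 1.950, G_3 = 10^(38.1/10) = 6457
Friis cascade:
  F = 1.297 + (10.47 − 1)/0.7709 + (1.950 − 1)/0.1089 = 22.31
NF = 10 log₁₀(22.31) = 13.48 dB

13.48 dB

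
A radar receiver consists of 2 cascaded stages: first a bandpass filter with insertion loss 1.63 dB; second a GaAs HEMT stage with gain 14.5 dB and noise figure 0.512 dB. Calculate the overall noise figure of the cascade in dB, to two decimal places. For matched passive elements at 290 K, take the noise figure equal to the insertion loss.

2.14 dB

Convert to linear (a loss of L dB is a gain of −L dB): F_i = 10^(NF_i/10), G_i = 10^(G_i,dB/10)
  Stage 1: F_1 = 10^(1.63/10) = 1.455, G_1 = 10^(−1.63/10) = 0.6871
  Stage 2: F_2 = 10^(0.512/10) = 1.125, G_2 = 10^(14.5/10) = 28.18
Friis cascade:
  F = 1.455 + (1.125 − 1)/0.6871 = 1.638
NF = 10 log₁₀(1.638) = 2.14 dB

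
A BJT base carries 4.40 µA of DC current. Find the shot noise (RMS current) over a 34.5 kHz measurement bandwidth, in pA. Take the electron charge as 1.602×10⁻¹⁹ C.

221 pA

I_n = √(2qI·B)
2qI·B = 2 × 1.602×10⁻¹⁹ × 4.40×10⁻⁶ × 3.45×10⁴ = 4.86×10⁻²⁰ A²
I_n = √(4.86×10⁻²⁰) = 2.21×10⁻¹⁰ A = 221 pA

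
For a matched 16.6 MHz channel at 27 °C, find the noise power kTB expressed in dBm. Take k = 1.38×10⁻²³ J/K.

−101.6 dBm

T = 27 °C + 273.15 = 300.15 K
P_n = kTB = 1.38×10⁻²³ × 300.15 × 1.66×10⁷ = 6.88×10⁻¹⁴ W
In dBm: 10 log₁₀(6.88×10⁻¹⁴ / 10⁻³) = −101.6 dBm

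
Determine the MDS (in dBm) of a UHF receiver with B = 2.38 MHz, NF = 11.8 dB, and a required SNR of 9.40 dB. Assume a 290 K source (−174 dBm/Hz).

Sensitivity = −174 + 10 log₁₀(B) + NF + SNR_min
= −174 + 63.77 + 11.8 + 9.40
= −89.03 dBm → −89.0 dBm

−89.0 dBm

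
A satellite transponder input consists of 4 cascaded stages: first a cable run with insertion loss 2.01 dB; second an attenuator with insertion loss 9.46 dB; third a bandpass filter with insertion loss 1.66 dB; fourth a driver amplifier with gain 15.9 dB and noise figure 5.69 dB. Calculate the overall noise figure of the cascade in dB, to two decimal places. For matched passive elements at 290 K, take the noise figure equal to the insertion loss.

18.82 dB

Convert to linear (a loss of L dB is a gain of −L dB): F_i = 10^(NF_i/10), G_i = 10^(G_i,dB/10)
  Stage 1: F_1 = 10^(2.01/10) = 1.589, G_1 = 10^(−2.01/10) = 0.6295
  Stage 2: F_2 = 10^(9.46/10) = 8.831, G_2 = 10^(−9.46/10) = 0.1132
  Stage 3: F_3 = 10^(1.66/10) = 1.466, G_3 = 10^(−1.66/10) = 0.6823
  Stage 4: F_4 = 10^(5.69/10) = 3.707, G_4 = 10^(15.9/10) = 38.90
Friis cascade:
  F = 1.589 + (8.831 − 1)/0.6295 + (1.466 − 1)/0.07129 + (3.707 − 1)/0.04864 = 76.21
NF = 10 log₁₀(76.21) = 18.82 dB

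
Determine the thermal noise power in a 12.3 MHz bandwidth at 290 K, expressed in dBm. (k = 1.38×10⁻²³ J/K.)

−103.1 dBm

P_n = kTB = 1.38×10⁻²³ × 290 × 1.23×10⁷ = 4.92×10⁻¹⁴ W
In dBm: 10 log₁₀(4.92×10⁻¹⁴ / 10⁻³) = −103.1 dBm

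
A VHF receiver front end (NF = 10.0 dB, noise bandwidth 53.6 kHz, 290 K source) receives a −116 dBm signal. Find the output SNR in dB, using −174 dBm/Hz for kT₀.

Noise floor: N = −174 + 10 log₁₀(B) + NF
10 log₁₀(5.36×10⁴) = 47.29 dB
N = −174 + 47.29 + 10.0 = −116.71 dBm
SNR = P_sig − N = −116 − (−116.71) = 0.71 dB → 0.7 dB

0.7 dB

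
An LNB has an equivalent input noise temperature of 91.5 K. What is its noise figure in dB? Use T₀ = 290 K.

1.19 dB

F = 1 + T_e/T₀ = 1 + 91.5/290 = 1.31552
NF = 10 log₁₀(1.31552) = 1.19 dB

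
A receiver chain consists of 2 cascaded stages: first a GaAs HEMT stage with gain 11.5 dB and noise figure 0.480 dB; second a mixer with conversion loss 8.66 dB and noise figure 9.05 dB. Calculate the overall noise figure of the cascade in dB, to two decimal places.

Convert to linear (a loss of L dB is a gain of −L dB): F_i = 10^(NF_i/10), G_i = 10^(G_i,dB/10)
  Stage 1: F_1 = 10^(0.480/10) = 1.117, G_1 = 10^(11.5/10) = 14.13
  Stage 2: F_2 = 10^(9.05/10) = 8.035, G_2 = 10^(−8.66/10) = 0.1361
Friis cascade:
  F = 1.117 + (8.035 − 1)/14.13 = 1.615
NF = 10 log₁₀(1.615) = 2.08 dB

2.08 dB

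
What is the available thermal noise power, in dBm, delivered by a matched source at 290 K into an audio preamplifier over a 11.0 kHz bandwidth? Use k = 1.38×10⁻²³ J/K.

P_n = kTB = 1.38×10⁻²³ × 290 × 1.10×10⁴ = 4.40×10⁻¹⁷ W
In dBm: 10 log₁₀(4.40×10⁻¹⁷ / 10⁻³) = −133.6 dBm

−133.6 dBm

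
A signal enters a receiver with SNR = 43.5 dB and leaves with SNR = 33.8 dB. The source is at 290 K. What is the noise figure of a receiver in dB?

9.7 dB

NF (dB) = SNR_in(dB) − SNR_out(dB) when the source is at T₀
NF = 43.5 − 33.8 = 9.7 dB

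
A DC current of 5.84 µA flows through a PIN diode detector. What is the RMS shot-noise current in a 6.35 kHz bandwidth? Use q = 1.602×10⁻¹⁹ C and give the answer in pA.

I_n = √(2qI·B)
2qI·B = 2 × 1.602×10⁻¹⁹ × 5.84×10⁻⁶ × 6.35×10³ = 1.19×10⁻²⁰ A²
I_n = √(1.19×10⁻²⁰) = 1.09×10⁻¹⁰ A = 109 pA

109 pA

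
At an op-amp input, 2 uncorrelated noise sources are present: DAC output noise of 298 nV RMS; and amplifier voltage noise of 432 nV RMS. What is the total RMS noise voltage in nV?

Uncorrelated sources add in power (mean-square): V_tot = √(ΣV_i²)
V_tot = √[(2.98×10⁻⁷)² + (4.32×10⁻⁷)²] = 5.25×10⁻⁷ V = 525 nV

525 nV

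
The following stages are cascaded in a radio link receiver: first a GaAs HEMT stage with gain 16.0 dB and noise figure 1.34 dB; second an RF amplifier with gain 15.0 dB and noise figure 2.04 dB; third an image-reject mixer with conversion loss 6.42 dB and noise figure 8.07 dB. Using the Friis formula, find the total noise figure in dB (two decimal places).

Convert to linear (a loss of L dB is a gain of −L dB): F_i = 10^(NF_i/10), G_i = 10^(G_i,dB/10)
  Stage 1: F_1 = 10^(1.34/10) = 1.361, G_1 = 10^(16.0/10) = 39.81
  Stage 2: F_2 = 10^(2.04/10) = 1.600, G_2 = 10^(15.0/10) = 31.62
  Stage 3: F_3 = 10^(8.07/10) = 6.412, G_3 = 10^(−6.42/10) = 0.2280
Friis cascade:
  F = 1.361 + (1.600 − 1)/39.81 + (6.412 − 1)/1259 = 1.381
NF = 10 log₁₀(1.381) = 1.40 dB

1.40 dB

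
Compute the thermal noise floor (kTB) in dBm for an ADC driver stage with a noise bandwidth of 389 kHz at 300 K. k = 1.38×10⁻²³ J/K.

P_n = kTB = 1.38×10⁻²³ × 300 × 3.89×10⁵ = 1.61×10⁻¹⁵ W
In dBm: 10 log₁₀(1.61×10⁻¹⁵ / 10⁻³) = −117.9 dBm

−117.9 dBm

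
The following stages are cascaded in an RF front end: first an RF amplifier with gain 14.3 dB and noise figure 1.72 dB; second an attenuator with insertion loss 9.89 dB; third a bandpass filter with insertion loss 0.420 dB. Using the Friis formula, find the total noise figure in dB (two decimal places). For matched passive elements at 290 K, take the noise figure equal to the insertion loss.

Convert to linear (a loss of L dB is a gain of −L dB): F_i = 10^(NF_i/10), G_i = 10^(G_i,dB/10)
  Stage 1: F_1 = 10^(1.72/10) = 1.486, G_1 = 10^(14.3/10) = 26.92
  Stage 2: F_2 = 10^(9.89/10) = 9.750, G_2 = 10^(−9.89/10) = 0.1026
  Stage 3: F_3 = 10^(0.420/10) = 1.102, G_3 = 10^(−0.420/10) = 0.9078
Friis cascade:
  F = 1.486 + (9.750 − 1)/26.92 + (1.102 − 1)/2.761 = 1.848
NF = 10 log₁₀(1.848) = 2.67 dB

2.67 dB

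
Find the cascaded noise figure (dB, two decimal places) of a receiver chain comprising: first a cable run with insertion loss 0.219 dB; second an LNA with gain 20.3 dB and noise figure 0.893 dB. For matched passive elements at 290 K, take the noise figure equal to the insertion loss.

Convert to linear (a loss of L dB is a gain of −L dB): F_i = 10^(NF_i/10), G_i = 10^(G_i,dB/10)
  Stage 1: F_1 = 10^(0.219/10) = 1.052, G_1 = 10^(−0.219/10) = 0.9508
  Stage 2: F_2 = 10^(0.893/10) = 1.228, G_2 = 10^(20.3/10) = 107.2
Friis cascade:
  F = 1.052 + (1.228 − 1)/0.9508 = 1.292
NF = 10 log₁₀(1.292) = 1.11 dB

1.11 dB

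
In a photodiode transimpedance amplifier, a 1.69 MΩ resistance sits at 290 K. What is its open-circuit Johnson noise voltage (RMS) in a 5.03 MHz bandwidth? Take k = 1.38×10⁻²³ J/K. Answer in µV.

V_n = √(4kTRB)
4kTRB = 4 × 1.38×10⁻²³ × 290 × 1.69×10⁶ × 5.03×10⁶ = 1.36×10⁻⁷ V²
V_n = √(1.36×10⁻⁷) = 3.69×10⁻⁴ V = 369 µV

369 µV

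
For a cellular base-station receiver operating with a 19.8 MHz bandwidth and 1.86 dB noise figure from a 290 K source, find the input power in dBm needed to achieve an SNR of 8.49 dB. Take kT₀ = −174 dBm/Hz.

−90.7 dBm

Sensitivity = −174 + 10 log₁₀(B) + NF + SNR_min
= −174 + 72.97 + 1.86 + 8.49
= −90.68 dBm → −90.7 dBm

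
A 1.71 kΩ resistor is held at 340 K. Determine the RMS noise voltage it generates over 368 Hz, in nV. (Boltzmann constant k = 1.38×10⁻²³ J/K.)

V_n = √(4kTRB)
4kTRB = 4 × 1.38×10⁻²³ × 340 × 1.71×10³ × 3.68×10² = 1.18×10⁻¹⁴ V²
V_n = √(1.18×10⁻¹⁴) = 1.09×10⁻⁷ V = 109 nV

109 nV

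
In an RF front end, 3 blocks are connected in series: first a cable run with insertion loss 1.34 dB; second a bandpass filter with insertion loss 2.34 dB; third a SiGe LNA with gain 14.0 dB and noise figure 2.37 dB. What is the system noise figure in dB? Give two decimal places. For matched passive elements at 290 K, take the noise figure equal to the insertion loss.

Convert to linear (a loss of L dB is a gain of −L dB): F_i = 10^(NF_i/10), G_i = 10^(G_i,dB/10)
  Stage 1: F_1 = 10^(1.34/10) = 1.361, G_1 = 10^(−1.34/10) = 0.7345
  Stage 2: F_2 = 10^(2.34/10) = 1.714, G_2 = 10^(−2.34/10) = 0.5834
  Stage 3: F_3 = 10^(2.37/10) = 1.726, G_3 = 10^(14.0/10) = 25.12
Friis cascade:
  F = 1.361 + (1.714 − 1)/0.7345 + (1.726 − 1)/0.4285 = 4.027
NF = 10 log₁₀(4.027) = 6.05 dB

6.05 dB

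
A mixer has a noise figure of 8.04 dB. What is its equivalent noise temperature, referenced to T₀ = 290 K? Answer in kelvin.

F = 10^(8.04/10) = 6.36796
T_e = (F − 1)·T₀ = (6.36796 − 1) × 290 = 1557 K

1557 K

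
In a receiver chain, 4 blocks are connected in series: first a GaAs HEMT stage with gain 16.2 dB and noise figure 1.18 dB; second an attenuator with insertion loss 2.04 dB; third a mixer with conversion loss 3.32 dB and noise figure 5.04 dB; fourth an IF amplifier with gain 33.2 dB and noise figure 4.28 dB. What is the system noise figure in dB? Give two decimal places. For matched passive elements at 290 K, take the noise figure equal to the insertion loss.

1.90 dB

Convert to linear (a loss of L dB is a gain of −L dB): F_i = 10^(NF_i/10), G_i = 10^(G_i,dB/10)
  Stage 1: F_1 = 10^(1.18/10) = 1.312, G_1 = 10^(16.2/10) = 41.69
  Stage 2: F_2 = 10^(2.04/10) = 1.600, G_2 = 10^(−2.04/10) = 0.6252
  Stage 3: F_3 = 10^(5.04/10) = 3.192, G_3 = 10^(−3.32/10) = 0.4656
  Stage 4: F_4 = 10^(4.28/10) = 2.679, G_4 = 10^(33.2/10) = 2089
Friis cascade:
  F = 1.312 + (1.600 − 1)/41.69 + (3.192 − 1)/26.06 + (2.679 − 1)/12.13 = 1.549
NF = 10 log₁₀(1.549) = 1.90 dB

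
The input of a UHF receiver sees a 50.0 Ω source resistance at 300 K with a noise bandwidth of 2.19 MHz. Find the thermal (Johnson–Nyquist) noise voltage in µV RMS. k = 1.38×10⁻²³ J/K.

1.35 µV

V_n = √(4kTRB)
4kTRB = 4 × 1.38×10⁻²³ × 300 × 5.00×10¹ × 2.19×10⁶ = 1.81×10⁻¹² V²
V_n = √(1.81×10⁻¹²) = 1.35×10⁻⁶ V = 1.35 µV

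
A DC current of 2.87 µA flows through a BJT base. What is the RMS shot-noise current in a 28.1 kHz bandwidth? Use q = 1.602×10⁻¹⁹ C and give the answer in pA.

I_n = √(2qI·B)
2qI·B = 2 × 1.602×10⁻¹⁹ × 2.87×10⁻⁶ × 2.81×10⁴ = 2.58×10⁻²⁰ A²
I_n = √(2.58×10⁻²⁰) = 1.61×10⁻¹⁰ A = 161 pA

161 pA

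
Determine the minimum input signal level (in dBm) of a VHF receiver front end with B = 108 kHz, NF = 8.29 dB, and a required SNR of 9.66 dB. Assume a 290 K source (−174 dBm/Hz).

Sensitivity = −174 + 10 log₁₀(B) + NF + SNR_min
= −174 + 50.33 + 8.29 + 9.66
= −105.72 dBm → −105.7 dBm

−105.7 dBm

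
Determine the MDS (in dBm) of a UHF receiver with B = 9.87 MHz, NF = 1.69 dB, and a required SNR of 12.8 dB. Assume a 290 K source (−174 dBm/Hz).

Sensitivity = −174 + 10 log₁₀(B) + NF + SNR_min
= −174 + 69.94 + 1.69 + 12.8
= −89.57 dBm → −89.6 dBm

−89.6 dBm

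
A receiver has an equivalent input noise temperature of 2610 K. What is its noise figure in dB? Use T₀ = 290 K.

10.00 dB

F = 1 + T_e/T₀ = 1 + 2610/290 = 10
NF = 10 log₁₀(10) = 10.00 dB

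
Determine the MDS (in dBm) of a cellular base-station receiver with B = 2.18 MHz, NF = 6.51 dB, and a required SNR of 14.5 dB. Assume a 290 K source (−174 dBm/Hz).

Sensitivity = −174 + 10 log₁₀(B) + NF + SNR_min
= −174 + 63.38 + 6.51 + 14.5
= −89.61 dBm → −89.6 dBm

−89.6 dBm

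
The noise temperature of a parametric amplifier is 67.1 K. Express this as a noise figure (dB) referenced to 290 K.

F = 1 + T_e/T₀ = 1 + 67.1/290 = 1.23138
NF = 10 log₁₀(1.23138) = 0.904 dB

0.904 dB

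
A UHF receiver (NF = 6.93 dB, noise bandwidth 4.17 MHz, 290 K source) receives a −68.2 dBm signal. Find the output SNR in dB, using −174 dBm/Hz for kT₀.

Noise floor: N = −174 + 10 log₁₀(B) + NF
10 log₁₀(4.17×10⁶) = 66.2 dB
N = −174 + 66.2 + 6.93 = −100.87 dBm
SNR = P_sig − N = −68.2 − (−100.87) = 32.67 dB → 32.7 dB

32.7 dB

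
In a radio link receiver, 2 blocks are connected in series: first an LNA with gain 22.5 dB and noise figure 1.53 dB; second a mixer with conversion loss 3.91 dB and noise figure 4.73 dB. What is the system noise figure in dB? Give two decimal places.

Convert to linear (a loss of L dB is a gain of −L dB): F_i = 10^(NF_i/10), G_i = 10^(G_i,dB/10)
  Stage 1: F_1 = 10^(1.53/10) = 1.422, G_1 = 10^(22.5/10) = 177.8
  Stage 2: F_2 = 10^(4.73/10) = 2.972, G_2 = 10^(−3.91/10) = 0.4064
Friis cascade:
  F = 1.422 + (2.972 − 1)/177.8 = 1.433
NF = 10 log₁₀(1.433) = 1.56 dB

1.56 dB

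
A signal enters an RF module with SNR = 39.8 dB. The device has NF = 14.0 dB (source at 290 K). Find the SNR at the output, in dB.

By definition F = SNR_in/SNR_out, so in dB: SNR_out = SNR_in − NF
SNR_out = 39.8 − 14.0 = 25.8 dB

25.8 dB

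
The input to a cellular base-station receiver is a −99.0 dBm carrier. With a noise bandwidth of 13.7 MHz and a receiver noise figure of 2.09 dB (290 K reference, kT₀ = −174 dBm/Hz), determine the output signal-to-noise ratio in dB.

1.5 dB

Noise floor: N = −174 + 10 log₁₀(B) + NF
10 log₁₀(1.37×10⁷) = 71.37 dB
N = −174 + 71.37 + 2.09 = −100.54 dBm
SNR = P_sig − N = −99.0 − (−100.54) = 1.54 dB → 1.5 dB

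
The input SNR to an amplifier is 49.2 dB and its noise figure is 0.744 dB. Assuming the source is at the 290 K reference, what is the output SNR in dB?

48.456 dB

By definition F = SNR_in/SNR_out, so in dB: SNR_out = SNR_in − NF
SNR_out = 49.2 − 0.744 = 48.456 dB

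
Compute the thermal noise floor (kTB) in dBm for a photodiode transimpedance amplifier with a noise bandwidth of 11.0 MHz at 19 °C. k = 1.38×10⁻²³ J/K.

−103.5 dBm

T = 19 °C + 273.15 = 292.15 K
P_n = kTB = 1.38×10⁻²³ × 292.15 × 1.10×10⁷ = 4.43×10⁻¹⁴ W
In dBm: 10 log₁₀(4.43×10⁻¹⁴ / 10⁻³) = −103.5 dBm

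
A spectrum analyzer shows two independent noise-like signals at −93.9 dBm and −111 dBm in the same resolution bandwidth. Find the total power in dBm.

−93.8 dBm

Convert to linear, add, convert back:
P₁ = 4.07×10⁻¹³ W, P₂ = 7.94×10⁻¹⁵ W
P_tot = 4.15×10⁻¹³ W → 10 log₁₀(P_tot / 10⁻³) = −93.8 dBm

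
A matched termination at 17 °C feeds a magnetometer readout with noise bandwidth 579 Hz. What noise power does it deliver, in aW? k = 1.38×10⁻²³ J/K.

2.32 aW

T = 17 °C + 273.15 = 290.15 K
P_n = kTB = 1.38×10⁻²³ × 290.15 × 5.79×10² = 2.32×10⁻¹⁸ W = 2.32 aW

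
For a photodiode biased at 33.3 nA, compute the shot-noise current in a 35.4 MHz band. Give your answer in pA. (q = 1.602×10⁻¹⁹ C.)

I_n = √(2qI·B)
2qI·B = 2 × 1.602×10⁻¹⁹ × 3.33×10⁻⁸ × 3.54×10⁷ = 3.78×10⁻¹⁹ A²
I_n = √(3.78×10⁻¹⁹) = 6.15×10⁻¹⁰ A = 615 pA

615 pA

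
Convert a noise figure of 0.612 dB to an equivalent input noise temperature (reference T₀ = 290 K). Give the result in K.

43.9 K

F = 10^(0.612/10) = 1.15133
T_e = (F − 1)·T₀ = (1.15133 − 1) × 290 = 43.9 K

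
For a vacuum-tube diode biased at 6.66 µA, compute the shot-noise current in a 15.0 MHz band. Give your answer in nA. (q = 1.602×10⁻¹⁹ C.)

5.66 nA

I_n = √(2qI·B)
2qI·B = 2 × 1.602×10⁻¹⁹ × 6.66×10⁻⁶ × 1.50×10⁷ = 3.20×10⁻¹⁷ A²
I_n = √(3.20×10⁻¹⁷) = 5.66×10⁻⁹ A = 5.66 nA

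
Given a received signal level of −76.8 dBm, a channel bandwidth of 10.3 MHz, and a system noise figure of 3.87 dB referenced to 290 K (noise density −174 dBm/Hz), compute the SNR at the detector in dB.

23.2 dB

Noise floor: N = −174 + 10 log₁₀(B) + NF
10 log₁₀(1.03×10⁷) = 70.13 dB
N = −174 + 70.13 + 3.87 = −100.00 dBm
SNR = P_sig − N = −76.8 − (−100.00) = 23.20 dB → 23.2 dB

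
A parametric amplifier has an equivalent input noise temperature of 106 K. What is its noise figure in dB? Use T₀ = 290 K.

1.35 dB

F = 1 + T_e/T₀ = 1 + 106/290 = 1.36552
NF = 10 log₁₀(1.36552) = 1.35 dB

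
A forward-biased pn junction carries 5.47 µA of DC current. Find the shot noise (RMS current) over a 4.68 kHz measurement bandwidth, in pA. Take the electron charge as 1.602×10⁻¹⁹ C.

I_n = √(2qI·B)
2qI·B = 2 × 1.602×10⁻¹⁹ × 5.47×10⁻⁶ × 4.68×10³ = 8.20×10⁻²¹ A²
I_n = √(8.20×10⁻²¹) = 9.06×10⁻¹¹ A = 90.6 pA

90.6 pA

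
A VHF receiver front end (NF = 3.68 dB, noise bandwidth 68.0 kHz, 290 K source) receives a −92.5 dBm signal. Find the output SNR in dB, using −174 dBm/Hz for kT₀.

Noise floor: N = −174 + 10 log₁₀(B) + NF
10 log₁₀(6.80×10⁴) = 48.33 dB
N = −174 + 48.33 + 3.68 = −121.99 dBm
SNR = P_sig − N = −92.5 − (−121.99) = 29.49 dB → 29.5 dB

29.5 dB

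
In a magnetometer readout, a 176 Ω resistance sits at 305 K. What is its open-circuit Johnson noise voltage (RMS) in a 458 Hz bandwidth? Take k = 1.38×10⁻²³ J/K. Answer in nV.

V_n = √(4kTRB)
4kTRB = 4 × 1.38×10⁻²³ × 305 × 1.76×10² × 4.58×10² = 1.36×10⁻¹⁵ V²
V_n = √(1.36×10⁻¹⁵) = 3.68×10⁻⁸ V = 36.8 nV

36.8 nV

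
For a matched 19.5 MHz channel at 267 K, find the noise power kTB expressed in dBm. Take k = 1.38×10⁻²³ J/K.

−101.4 dBm

P_n = kTB = 1.38×10⁻²³ × 267 × 1.95×10⁷ = 7.18×10⁻¹⁴ W
In dBm: 10 log₁₀(7.18×10⁻¹⁴ / 10⁻³) = −101.4 dBm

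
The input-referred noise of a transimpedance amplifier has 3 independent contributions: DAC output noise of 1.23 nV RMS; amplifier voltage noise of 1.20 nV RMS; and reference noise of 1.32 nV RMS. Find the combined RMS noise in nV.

Uncorrelated sources add in power (mean-square): V_tot = √(ΣV_i²)
V_tot = √[(1.23×10⁻⁹)² + (1.20×10⁻⁹)² + (1.32×10⁻⁹)²] = 2.17×10⁻⁹ V = 2.17 nV

2.17 nV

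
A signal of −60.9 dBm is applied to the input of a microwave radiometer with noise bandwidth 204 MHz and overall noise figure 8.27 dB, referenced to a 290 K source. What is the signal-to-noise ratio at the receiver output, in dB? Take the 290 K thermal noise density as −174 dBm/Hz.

Noise floor: N = −174 + 10 log₁₀(B) + NF
10 log₁₀(2.04×10⁸) = 83.1 dB
N = −174 + 83.1 + 8.27 = −82.63 dBm
SNR = P_sig − N = −60.9 − (−82.63) = 21.73 dB → 21.7 dB

21.7 dB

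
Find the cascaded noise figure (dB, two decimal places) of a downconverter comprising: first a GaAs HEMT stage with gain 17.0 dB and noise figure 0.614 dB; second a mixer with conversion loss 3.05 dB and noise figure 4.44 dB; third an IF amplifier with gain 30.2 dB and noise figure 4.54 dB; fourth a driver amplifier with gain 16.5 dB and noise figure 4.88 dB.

Convert to linear (a loss of L dB is a gain of −L dB): F_i = 10^(NF_i/10), G_i = 10^(G_i,dB/10)
  Stage 1: F_1 = 10^(0.614/10) = 1.152, G_1 = 10^(17.0/10) = 50.12
  Stage 2: F_2 = 10^(4.44/10) = 2.780, G_2 = 10^(−3.05/10) = 0.4955
  Stage 3: F_3 = 10^(4.54/10) = 2.844, G_3 = 10^(30.2/10) = 1047
  Stage 4: F_4 = 10^(4.88/10) = 3.076, G_4 = 10^(16.5/10) = 44.67
Friis cascade:
  F = 1.152 + (2.780 − 1)/50.12 + (2.844 − 1)/24.83 + (3.076 − 1)/2.600×10⁴ = 1.262
NF = 10 log₁₀(1.262) = 1.01 dB

1.01 dB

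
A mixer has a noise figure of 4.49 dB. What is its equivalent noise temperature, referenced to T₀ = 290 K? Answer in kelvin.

525 K

F = 10^(4.49/10) = 2.8119
T_e = (F − 1)·T₀ = (2.8119 − 1) × 290 = 525 K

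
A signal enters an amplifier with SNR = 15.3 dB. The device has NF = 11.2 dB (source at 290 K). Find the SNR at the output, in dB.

By definition F = SNR_in/SNR_out, so in dB: SNR_out = SNR_in − NF
SNR_out = 15.3 − 11.2 = 4.1 dB

4.1 dB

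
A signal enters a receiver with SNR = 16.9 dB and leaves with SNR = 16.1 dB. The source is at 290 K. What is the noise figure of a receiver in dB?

NF (dB) = SNR_in(dB) − SNR_out(dB) when the source is at T₀
NF = 16.9 − 16.1 = 0.8 dB

0.8 dB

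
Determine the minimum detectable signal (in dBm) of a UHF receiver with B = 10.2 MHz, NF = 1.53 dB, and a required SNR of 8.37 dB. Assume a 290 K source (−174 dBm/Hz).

Sensitivity = −174 + 10 log₁₀(B) + NF + SNR_min
= −174 + 70.09 + 1.53 + 8.37
= −94.01 dBm → −94.0 dBm

−94.0 dBm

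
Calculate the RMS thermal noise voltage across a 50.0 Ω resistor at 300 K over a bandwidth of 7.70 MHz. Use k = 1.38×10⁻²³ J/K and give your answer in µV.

2.52 µV

V_n = √(4kTRB)
4kTRB = 4 × 1.38×10⁻²³ × 300 × 5.00×10¹ × 7.70×10⁶ = 6.38×10⁻¹² V²
V_n = √(6.38×10⁻¹²) = 2.52×10⁻⁶ V = 2.52 µV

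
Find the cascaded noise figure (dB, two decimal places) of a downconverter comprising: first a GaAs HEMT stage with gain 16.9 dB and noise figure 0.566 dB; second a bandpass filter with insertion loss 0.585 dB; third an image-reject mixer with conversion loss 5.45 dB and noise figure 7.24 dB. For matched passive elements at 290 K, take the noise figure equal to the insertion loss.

Convert to linear (a loss of L dB is a gain of −L dB): F_i = 10^(NF_i/10), G_i = 10^(G_i,dB/10)
  Stage 1: F_1 = 10^(0.566/10) = 1.139, G_1 = 10^(16.9/10) = 48.98
  Stage 2: F_2 = 10^(0.585/10) = 1.144, G_2 = 10^(−0.585/10) = 0.8740
  Stage 3: F_3 = 10^(7.24/10) = 5.297, G_3 = 10^(−5.45/10) = 0.2851
Friis cascade:
  F = 1.139 + (1.144 − 1)/48.98 + (5.297 − 1)/42.81 = 1.243
NF = 10 log₁₀(1.243) = 0.94 dB

0.94 dB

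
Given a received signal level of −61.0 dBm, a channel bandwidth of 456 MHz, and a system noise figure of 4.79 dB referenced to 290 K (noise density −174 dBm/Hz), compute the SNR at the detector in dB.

21.6 dB

Noise floor: N = −174 + 10 log₁₀(B) + NF
10 log₁₀(4.56×10⁸) = 86.59 dB
N = −174 + 86.59 + 4.79 = −82.62 dBm
SNR = P_sig − N = −61.0 − (−82.62) = 21.62 dB → 21.6 dB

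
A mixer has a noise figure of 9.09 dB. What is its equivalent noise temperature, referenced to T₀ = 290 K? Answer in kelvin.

F = 10^(9.09/10) = 8.10961
T_e = (F − 1)·T₀ = (8.10961 − 1) × 290 = 2062 K

2062 K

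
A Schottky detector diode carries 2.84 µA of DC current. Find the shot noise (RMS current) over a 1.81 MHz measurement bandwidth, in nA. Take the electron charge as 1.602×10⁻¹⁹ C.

1.28 nA

I_n = √(2qI·B)
2qI·B = 2 × 1.602×10⁻¹⁹ × 2.84×10⁻⁶ × 1.81×10⁶ = 1.65×10⁻¹⁸ A²
I_n = √(1.65×10⁻¹⁸) = 1.28×10⁻⁹ A = 1.28 nA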